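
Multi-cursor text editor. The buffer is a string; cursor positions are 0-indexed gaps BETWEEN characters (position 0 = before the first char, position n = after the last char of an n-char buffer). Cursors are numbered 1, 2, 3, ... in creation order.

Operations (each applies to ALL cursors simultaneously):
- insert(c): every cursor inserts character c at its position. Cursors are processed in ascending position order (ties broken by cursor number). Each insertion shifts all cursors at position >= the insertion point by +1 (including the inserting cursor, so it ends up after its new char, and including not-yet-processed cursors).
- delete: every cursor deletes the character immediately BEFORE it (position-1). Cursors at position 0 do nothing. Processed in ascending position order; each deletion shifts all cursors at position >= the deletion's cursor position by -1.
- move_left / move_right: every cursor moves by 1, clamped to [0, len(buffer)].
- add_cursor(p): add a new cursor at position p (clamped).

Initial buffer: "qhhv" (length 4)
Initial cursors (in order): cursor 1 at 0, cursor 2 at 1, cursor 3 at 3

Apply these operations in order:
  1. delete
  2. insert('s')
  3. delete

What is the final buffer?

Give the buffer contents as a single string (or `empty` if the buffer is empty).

Answer: hv

Derivation:
After op 1 (delete): buffer="hv" (len 2), cursors c1@0 c2@0 c3@1, authorship ..
After op 2 (insert('s')): buffer="sshsv" (len 5), cursors c1@2 c2@2 c3@4, authorship 12.3.
After op 3 (delete): buffer="hv" (len 2), cursors c1@0 c2@0 c3@1, authorship ..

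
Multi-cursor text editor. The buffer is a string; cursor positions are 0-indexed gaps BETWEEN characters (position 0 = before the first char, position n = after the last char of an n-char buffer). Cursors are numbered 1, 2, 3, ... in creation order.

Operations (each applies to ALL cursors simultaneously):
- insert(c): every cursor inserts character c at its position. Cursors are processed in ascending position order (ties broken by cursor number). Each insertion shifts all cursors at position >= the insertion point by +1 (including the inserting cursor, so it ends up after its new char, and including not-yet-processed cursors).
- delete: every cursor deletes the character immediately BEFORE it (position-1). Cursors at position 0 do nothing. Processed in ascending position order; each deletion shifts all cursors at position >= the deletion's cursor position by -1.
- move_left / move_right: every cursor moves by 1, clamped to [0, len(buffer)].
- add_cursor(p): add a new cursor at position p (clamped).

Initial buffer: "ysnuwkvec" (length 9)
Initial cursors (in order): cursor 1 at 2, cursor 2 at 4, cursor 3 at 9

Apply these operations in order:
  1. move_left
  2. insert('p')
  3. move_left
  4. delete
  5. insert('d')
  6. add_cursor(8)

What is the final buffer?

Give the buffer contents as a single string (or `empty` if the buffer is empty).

Answer: dpsdpuwkvdpc

Derivation:
After op 1 (move_left): buffer="ysnuwkvec" (len 9), cursors c1@1 c2@3 c3@8, authorship .........
After op 2 (insert('p')): buffer="ypsnpuwkvepc" (len 12), cursors c1@2 c2@5 c3@11, authorship .1..2.....3.
After op 3 (move_left): buffer="ypsnpuwkvepc" (len 12), cursors c1@1 c2@4 c3@10, authorship .1..2.....3.
After op 4 (delete): buffer="pspuwkvpc" (len 9), cursors c1@0 c2@2 c3@7, authorship 1.2....3.
After op 5 (insert('d')): buffer="dpsdpuwkvdpc" (len 12), cursors c1@1 c2@4 c3@10, authorship 11.22....33.
After op 6 (add_cursor(8)): buffer="dpsdpuwkvdpc" (len 12), cursors c1@1 c2@4 c4@8 c3@10, authorship 11.22....33.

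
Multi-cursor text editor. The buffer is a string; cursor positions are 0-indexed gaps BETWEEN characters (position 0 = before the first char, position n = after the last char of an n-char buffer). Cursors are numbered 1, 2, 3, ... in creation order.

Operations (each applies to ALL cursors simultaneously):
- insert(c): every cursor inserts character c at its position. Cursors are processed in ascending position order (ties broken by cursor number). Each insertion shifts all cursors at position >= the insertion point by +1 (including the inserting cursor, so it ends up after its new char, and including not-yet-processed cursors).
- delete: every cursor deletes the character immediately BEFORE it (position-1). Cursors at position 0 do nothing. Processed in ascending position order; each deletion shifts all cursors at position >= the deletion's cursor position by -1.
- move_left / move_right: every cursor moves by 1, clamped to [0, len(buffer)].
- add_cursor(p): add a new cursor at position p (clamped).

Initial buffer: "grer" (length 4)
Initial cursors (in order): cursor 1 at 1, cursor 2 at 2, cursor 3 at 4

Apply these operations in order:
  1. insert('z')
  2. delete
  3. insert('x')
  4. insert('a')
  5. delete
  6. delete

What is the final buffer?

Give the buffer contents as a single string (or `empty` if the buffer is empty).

Answer: grer

Derivation:
After op 1 (insert('z')): buffer="gzrzerz" (len 7), cursors c1@2 c2@4 c3@7, authorship .1.2..3
After op 2 (delete): buffer="grer" (len 4), cursors c1@1 c2@2 c3@4, authorship ....
After op 3 (insert('x')): buffer="gxrxerx" (len 7), cursors c1@2 c2@4 c3@7, authorship .1.2..3
After op 4 (insert('a')): buffer="gxarxaerxa" (len 10), cursors c1@3 c2@6 c3@10, authorship .11.22..33
After op 5 (delete): buffer="gxrxerx" (len 7), cursors c1@2 c2@4 c3@7, authorship .1.2..3
After op 6 (delete): buffer="grer" (len 4), cursors c1@1 c2@2 c3@4, authorship ....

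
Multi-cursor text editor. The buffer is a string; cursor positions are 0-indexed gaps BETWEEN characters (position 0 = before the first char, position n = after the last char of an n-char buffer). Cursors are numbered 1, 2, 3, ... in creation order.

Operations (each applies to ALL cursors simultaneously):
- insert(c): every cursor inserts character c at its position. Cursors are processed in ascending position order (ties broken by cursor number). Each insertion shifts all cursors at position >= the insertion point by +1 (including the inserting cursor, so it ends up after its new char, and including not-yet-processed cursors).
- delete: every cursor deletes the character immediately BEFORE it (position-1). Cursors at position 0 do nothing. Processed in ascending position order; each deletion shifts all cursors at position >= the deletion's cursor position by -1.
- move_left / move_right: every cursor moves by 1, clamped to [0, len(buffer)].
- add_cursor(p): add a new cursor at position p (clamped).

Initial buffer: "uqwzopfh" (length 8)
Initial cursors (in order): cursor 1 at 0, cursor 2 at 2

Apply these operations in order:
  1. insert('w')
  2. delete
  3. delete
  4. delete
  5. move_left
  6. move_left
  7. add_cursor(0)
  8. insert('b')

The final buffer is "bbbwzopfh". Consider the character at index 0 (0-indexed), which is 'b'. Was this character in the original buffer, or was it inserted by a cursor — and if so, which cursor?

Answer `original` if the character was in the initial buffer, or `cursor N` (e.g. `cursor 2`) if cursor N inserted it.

Answer: cursor 1

Derivation:
After op 1 (insert('w')): buffer="wuqwwzopfh" (len 10), cursors c1@1 c2@4, authorship 1..2......
After op 2 (delete): buffer="uqwzopfh" (len 8), cursors c1@0 c2@2, authorship ........
After op 3 (delete): buffer="uwzopfh" (len 7), cursors c1@0 c2@1, authorship .......
After op 4 (delete): buffer="wzopfh" (len 6), cursors c1@0 c2@0, authorship ......
After op 5 (move_left): buffer="wzopfh" (len 6), cursors c1@0 c2@0, authorship ......
After op 6 (move_left): buffer="wzopfh" (len 6), cursors c1@0 c2@0, authorship ......
After op 7 (add_cursor(0)): buffer="wzopfh" (len 6), cursors c1@0 c2@0 c3@0, authorship ......
After op 8 (insert('b')): buffer="bbbwzopfh" (len 9), cursors c1@3 c2@3 c3@3, authorship 123......
Authorship (.=original, N=cursor N): 1 2 3 . . . . . .
Index 0: author = 1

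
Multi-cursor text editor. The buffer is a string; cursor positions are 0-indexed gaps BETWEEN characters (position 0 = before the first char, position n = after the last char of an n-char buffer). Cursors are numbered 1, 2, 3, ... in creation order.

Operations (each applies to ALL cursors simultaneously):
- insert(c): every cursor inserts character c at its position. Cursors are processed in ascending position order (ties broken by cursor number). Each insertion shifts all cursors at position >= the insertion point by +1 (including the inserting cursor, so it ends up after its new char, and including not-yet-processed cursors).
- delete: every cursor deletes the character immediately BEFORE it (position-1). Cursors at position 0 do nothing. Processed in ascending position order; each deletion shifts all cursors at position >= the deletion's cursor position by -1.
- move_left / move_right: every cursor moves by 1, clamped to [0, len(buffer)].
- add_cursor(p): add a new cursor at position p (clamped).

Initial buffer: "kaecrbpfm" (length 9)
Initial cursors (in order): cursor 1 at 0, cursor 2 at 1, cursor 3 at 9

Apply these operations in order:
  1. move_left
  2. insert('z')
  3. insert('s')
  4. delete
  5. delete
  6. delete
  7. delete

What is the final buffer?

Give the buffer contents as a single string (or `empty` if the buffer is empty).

Answer: kaecrbm

Derivation:
After op 1 (move_left): buffer="kaecrbpfm" (len 9), cursors c1@0 c2@0 c3@8, authorship .........
After op 2 (insert('z')): buffer="zzkaecrbpfzm" (len 12), cursors c1@2 c2@2 c3@11, authorship 12........3.
After op 3 (insert('s')): buffer="zzsskaecrbpfzsm" (len 15), cursors c1@4 c2@4 c3@14, authorship 1212........33.
After op 4 (delete): buffer="zzkaecrbpfzm" (len 12), cursors c1@2 c2@2 c3@11, authorship 12........3.
After op 5 (delete): buffer="kaecrbpfm" (len 9), cursors c1@0 c2@0 c3@8, authorship .........
After op 6 (delete): buffer="kaecrbpm" (len 8), cursors c1@0 c2@0 c3@7, authorship ........
After op 7 (delete): buffer="kaecrbm" (len 7), cursors c1@0 c2@0 c3@6, authorship .......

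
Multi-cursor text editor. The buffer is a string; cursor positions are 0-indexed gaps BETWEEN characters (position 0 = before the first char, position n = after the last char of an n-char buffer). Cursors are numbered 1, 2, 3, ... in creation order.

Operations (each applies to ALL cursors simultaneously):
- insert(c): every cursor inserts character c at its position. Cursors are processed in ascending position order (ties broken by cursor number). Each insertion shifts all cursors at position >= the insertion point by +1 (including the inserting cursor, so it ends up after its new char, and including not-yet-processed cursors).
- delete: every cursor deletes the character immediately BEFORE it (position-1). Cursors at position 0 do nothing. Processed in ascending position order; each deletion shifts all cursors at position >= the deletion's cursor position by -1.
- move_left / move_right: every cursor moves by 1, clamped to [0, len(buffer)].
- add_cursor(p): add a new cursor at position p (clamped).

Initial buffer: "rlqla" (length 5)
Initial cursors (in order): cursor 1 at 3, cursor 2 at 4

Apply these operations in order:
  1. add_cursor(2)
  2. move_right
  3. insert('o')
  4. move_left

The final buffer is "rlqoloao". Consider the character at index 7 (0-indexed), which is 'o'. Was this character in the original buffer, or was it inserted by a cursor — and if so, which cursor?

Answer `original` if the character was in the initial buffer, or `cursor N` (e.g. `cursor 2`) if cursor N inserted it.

Answer: cursor 2

Derivation:
After op 1 (add_cursor(2)): buffer="rlqla" (len 5), cursors c3@2 c1@3 c2@4, authorship .....
After op 2 (move_right): buffer="rlqla" (len 5), cursors c3@3 c1@4 c2@5, authorship .....
After op 3 (insert('o')): buffer="rlqoloao" (len 8), cursors c3@4 c1@6 c2@8, authorship ...3.1.2
After op 4 (move_left): buffer="rlqoloao" (len 8), cursors c3@3 c1@5 c2@7, authorship ...3.1.2
Authorship (.=original, N=cursor N): . . . 3 . 1 . 2
Index 7: author = 2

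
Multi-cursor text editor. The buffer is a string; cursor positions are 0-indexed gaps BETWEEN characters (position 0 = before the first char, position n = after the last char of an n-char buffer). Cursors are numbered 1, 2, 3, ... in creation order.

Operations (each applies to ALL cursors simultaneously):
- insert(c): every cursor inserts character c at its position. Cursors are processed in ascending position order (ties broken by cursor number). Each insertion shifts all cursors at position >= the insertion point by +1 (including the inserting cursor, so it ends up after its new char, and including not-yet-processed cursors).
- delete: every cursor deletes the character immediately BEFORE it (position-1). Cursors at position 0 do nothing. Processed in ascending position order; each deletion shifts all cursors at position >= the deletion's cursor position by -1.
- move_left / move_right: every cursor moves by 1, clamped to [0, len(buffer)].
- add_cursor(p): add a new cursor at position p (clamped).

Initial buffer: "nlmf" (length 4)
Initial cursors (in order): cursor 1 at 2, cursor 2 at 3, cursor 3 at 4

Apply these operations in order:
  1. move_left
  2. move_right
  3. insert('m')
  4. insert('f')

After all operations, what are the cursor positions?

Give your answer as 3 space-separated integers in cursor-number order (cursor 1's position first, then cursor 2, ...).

After op 1 (move_left): buffer="nlmf" (len 4), cursors c1@1 c2@2 c3@3, authorship ....
After op 2 (move_right): buffer="nlmf" (len 4), cursors c1@2 c2@3 c3@4, authorship ....
After op 3 (insert('m')): buffer="nlmmmfm" (len 7), cursors c1@3 c2@5 c3@7, authorship ..1.2.3
After op 4 (insert('f')): buffer="nlmfmmffmf" (len 10), cursors c1@4 c2@7 c3@10, authorship ..11.22.33

Answer: 4 7 10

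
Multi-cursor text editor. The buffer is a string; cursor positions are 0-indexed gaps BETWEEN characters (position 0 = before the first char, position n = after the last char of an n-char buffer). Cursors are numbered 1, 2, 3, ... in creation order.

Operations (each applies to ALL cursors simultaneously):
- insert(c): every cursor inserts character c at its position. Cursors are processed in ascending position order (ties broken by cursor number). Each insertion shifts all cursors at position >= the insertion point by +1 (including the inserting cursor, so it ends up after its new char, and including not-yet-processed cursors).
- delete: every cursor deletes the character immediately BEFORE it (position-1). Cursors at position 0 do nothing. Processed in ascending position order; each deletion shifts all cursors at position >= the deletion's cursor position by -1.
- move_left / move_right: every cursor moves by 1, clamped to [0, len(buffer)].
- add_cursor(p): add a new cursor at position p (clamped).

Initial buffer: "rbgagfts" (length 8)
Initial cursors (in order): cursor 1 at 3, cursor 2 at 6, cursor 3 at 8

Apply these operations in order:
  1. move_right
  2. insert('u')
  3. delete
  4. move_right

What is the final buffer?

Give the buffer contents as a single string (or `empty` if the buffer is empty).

After op 1 (move_right): buffer="rbgagfts" (len 8), cursors c1@4 c2@7 c3@8, authorship ........
After op 2 (insert('u')): buffer="rbgaugftusu" (len 11), cursors c1@5 c2@9 c3@11, authorship ....1...2.3
After op 3 (delete): buffer="rbgagfts" (len 8), cursors c1@4 c2@7 c3@8, authorship ........
After op 4 (move_right): buffer="rbgagfts" (len 8), cursors c1@5 c2@8 c3@8, authorship ........

Answer: rbgagfts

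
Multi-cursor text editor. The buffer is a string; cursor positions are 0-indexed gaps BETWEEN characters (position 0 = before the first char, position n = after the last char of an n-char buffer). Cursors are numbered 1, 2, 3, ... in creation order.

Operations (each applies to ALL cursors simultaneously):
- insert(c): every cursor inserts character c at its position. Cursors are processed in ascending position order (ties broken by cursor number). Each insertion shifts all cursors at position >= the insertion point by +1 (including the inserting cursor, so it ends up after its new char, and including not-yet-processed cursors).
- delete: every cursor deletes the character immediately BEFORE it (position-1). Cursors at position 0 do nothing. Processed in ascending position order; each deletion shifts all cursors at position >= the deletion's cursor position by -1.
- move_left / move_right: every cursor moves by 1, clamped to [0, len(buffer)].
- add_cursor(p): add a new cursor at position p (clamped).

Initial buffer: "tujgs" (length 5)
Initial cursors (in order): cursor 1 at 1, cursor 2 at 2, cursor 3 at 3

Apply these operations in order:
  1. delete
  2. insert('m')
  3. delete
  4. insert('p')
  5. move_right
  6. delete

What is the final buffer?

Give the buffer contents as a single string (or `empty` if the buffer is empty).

Answer: ps

Derivation:
After op 1 (delete): buffer="gs" (len 2), cursors c1@0 c2@0 c3@0, authorship ..
After op 2 (insert('m')): buffer="mmmgs" (len 5), cursors c1@3 c2@3 c3@3, authorship 123..
After op 3 (delete): buffer="gs" (len 2), cursors c1@0 c2@0 c3@0, authorship ..
After op 4 (insert('p')): buffer="pppgs" (len 5), cursors c1@3 c2@3 c3@3, authorship 123..
After op 5 (move_right): buffer="pppgs" (len 5), cursors c1@4 c2@4 c3@4, authorship 123..
After op 6 (delete): buffer="ps" (len 2), cursors c1@1 c2@1 c3@1, authorship 1.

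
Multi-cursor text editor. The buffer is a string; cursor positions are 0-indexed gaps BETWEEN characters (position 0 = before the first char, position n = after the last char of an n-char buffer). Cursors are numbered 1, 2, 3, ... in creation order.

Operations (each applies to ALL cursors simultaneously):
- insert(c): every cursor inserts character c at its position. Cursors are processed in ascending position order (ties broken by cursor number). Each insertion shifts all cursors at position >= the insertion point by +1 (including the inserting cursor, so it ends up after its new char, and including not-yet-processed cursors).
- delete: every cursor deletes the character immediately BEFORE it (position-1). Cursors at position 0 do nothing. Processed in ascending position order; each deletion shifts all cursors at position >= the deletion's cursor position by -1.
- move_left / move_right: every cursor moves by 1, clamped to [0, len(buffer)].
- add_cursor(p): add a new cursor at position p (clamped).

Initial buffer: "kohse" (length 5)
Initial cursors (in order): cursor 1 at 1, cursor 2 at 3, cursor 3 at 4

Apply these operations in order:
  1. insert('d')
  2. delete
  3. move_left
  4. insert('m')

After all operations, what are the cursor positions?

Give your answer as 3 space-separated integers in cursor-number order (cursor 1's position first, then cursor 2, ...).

After op 1 (insert('d')): buffer="kdohdsde" (len 8), cursors c1@2 c2@5 c3@7, authorship .1..2.3.
After op 2 (delete): buffer="kohse" (len 5), cursors c1@1 c2@3 c3@4, authorship .....
After op 3 (move_left): buffer="kohse" (len 5), cursors c1@0 c2@2 c3@3, authorship .....
After op 4 (insert('m')): buffer="mkomhmse" (len 8), cursors c1@1 c2@4 c3@6, authorship 1..2.3..

Answer: 1 4 6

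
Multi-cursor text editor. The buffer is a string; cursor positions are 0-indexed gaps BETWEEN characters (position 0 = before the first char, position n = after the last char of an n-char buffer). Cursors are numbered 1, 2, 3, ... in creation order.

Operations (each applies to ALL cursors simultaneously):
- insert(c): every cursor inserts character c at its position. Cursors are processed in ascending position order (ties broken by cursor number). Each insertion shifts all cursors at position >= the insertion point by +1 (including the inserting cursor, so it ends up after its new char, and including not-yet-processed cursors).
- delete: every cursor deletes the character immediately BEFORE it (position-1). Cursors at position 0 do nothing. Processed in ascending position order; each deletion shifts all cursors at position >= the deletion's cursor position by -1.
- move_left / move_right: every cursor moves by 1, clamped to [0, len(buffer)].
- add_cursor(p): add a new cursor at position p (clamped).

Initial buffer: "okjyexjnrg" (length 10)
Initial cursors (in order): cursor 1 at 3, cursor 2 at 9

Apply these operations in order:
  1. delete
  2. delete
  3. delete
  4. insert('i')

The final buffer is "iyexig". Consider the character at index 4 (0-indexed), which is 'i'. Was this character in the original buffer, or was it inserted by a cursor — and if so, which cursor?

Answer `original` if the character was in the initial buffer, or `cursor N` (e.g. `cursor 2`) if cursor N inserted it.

Answer: cursor 2

Derivation:
After op 1 (delete): buffer="okyexjng" (len 8), cursors c1@2 c2@7, authorship ........
After op 2 (delete): buffer="oyexjg" (len 6), cursors c1@1 c2@5, authorship ......
After op 3 (delete): buffer="yexg" (len 4), cursors c1@0 c2@3, authorship ....
After op 4 (insert('i')): buffer="iyexig" (len 6), cursors c1@1 c2@5, authorship 1...2.
Authorship (.=original, N=cursor N): 1 . . . 2 .
Index 4: author = 2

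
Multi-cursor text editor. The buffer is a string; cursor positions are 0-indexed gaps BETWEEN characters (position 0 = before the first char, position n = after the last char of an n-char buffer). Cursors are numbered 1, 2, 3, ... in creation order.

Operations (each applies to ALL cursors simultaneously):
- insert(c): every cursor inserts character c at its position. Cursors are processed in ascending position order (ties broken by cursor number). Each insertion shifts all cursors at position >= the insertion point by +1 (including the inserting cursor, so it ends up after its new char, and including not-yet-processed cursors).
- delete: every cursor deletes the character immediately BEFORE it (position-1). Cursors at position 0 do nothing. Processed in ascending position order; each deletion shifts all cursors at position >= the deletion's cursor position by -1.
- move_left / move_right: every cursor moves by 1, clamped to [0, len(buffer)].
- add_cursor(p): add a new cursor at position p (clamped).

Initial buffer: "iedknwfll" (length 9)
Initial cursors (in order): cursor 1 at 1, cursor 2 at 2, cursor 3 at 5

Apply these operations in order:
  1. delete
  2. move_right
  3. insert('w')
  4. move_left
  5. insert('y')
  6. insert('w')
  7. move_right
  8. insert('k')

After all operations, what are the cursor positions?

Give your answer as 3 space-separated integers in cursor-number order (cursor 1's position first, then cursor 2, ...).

Answer: 9 9 15

Derivation:
After op 1 (delete): buffer="dkwfll" (len 6), cursors c1@0 c2@0 c3@2, authorship ......
After op 2 (move_right): buffer="dkwfll" (len 6), cursors c1@1 c2@1 c3@3, authorship ......
After op 3 (insert('w')): buffer="dwwkwwfll" (len 9), cursors c1@3 c2@3 c3@6, authorship .12..3...
After op 4 (move_left): buffer="dwwkwwfll" (len 9), cursors c1@2 c2@2 c3@5, authorship .12..3...
After op 5 (insert('y')): buffer="dwyywkwywfll" (len 12), cursors c1@4 c2@4 c3@8, authorship .1122..33...
After op 6 (insert('w')): buffer="dwyywwwkwywwfll" (len 15), cursors c1@6 c2@6 c3@11, authorship .112122..333...
After op 7 (move_right): buffer="dwyywwwkwywwfll" (len 15), cursors c1@7 c2@7 c3@12, authorship .112122..333...
After op 8 (insert('k')): buffer="dwyywwwkkkwywwkfll" (len 18), cursors c1@9 c2@9 c3@15, authorship .11212212..3333...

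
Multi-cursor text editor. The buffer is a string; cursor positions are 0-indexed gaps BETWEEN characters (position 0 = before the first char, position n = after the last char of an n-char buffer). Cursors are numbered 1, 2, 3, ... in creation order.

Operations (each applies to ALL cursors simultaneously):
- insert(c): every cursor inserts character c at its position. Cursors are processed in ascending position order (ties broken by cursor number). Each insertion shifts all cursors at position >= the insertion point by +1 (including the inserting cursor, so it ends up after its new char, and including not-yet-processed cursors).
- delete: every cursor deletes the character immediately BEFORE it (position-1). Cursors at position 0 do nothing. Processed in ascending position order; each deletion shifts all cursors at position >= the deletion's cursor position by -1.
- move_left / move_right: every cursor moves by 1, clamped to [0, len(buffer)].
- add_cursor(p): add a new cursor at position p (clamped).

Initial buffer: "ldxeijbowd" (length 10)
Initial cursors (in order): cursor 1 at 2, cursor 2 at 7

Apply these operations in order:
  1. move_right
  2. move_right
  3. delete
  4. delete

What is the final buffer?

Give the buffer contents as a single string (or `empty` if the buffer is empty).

Answer: ldijbd

Derivation:
After op 1 (move_right): buffer="ldxeijbowd" (len 10), cursors c1@3 c2@8, authorship ..........
After op 2 (move_right): buffer="ldxeijbowd" (len 10), cursors c1@4 c2@9, authorship ..........
After op 3 (delete): buffer="ldxijbod" (len 8), cursors c1@3 c2@7, authorship ........
After op 4 (delete): buffer="ldijbd" (len 6), cursors c1@2 c2@5, authorship ......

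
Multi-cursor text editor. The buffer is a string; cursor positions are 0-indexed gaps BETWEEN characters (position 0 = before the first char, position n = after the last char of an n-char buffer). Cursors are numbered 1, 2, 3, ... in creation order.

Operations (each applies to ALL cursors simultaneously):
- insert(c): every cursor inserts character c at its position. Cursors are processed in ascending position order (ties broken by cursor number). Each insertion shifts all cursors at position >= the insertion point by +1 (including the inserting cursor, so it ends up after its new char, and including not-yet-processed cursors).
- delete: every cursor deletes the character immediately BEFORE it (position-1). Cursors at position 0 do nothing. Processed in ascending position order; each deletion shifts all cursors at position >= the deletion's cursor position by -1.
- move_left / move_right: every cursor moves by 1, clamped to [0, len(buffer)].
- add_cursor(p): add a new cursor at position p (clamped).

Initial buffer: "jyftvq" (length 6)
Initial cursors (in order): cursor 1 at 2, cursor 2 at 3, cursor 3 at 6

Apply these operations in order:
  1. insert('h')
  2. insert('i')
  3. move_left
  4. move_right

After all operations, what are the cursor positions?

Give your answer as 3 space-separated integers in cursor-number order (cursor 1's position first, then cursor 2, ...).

Answer: 4 7 12

Derivation:
After op 1 (insert('h')): buffer="jyhfhtvqh" (len 9), cursors c1@3 c2@5 c3@9, authorship ..1.2...3
After op 2 (insert('i')): buffer="jyhifhitvqhi" (len 12), cursors c1@4 c2@7 c3@12, authorship ..11.22...33
After op 3 (move_left): buffer="jyhifhitvqhi" (len 12), cursors c1@3 c2@6 c3@11, authorship ..11.22...33
After op 4 (move_right): buffer="jyhifhitvqhi" (len 12), cursors c1@4 c2@7 c3@12, authorship ..11.22...33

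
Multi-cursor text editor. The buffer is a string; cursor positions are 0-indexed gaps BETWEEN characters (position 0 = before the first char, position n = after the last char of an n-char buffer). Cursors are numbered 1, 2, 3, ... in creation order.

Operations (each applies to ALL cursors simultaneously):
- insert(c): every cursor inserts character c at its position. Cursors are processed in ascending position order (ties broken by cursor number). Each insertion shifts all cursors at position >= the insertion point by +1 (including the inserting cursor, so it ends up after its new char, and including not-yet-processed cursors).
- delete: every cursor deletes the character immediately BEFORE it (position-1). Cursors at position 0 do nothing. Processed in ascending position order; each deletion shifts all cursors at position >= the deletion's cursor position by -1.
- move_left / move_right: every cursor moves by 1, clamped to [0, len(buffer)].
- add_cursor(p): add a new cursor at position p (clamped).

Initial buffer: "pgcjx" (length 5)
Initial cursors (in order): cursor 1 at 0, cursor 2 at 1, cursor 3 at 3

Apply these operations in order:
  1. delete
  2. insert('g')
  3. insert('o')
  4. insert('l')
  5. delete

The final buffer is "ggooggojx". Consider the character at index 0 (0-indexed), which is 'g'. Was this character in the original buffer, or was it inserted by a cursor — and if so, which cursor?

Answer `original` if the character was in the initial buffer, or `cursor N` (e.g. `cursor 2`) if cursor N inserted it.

Answer: cursor 1

Derivation:
After op 1 (delete): buffer="gjx" (len 3), cursors c1@0 c2@0 c3@1, authorship ...
After op 2 (insert('g')): buffer="ggggjx" (len 6), cursors c1@2 c2@2 c3@4, authorship 12.3..
After op 3 (insert('o')): buffer="ggooggojx" (len 9), cursors c1@4 c2@4 c3@7, authorship 1212.33..
After op 4 (insert('l')): buffer="ggoollggoljx" (len 12), cursors c1@6 c2@6 c3@10, authorship 121212.333..
After op 5 (delete): buffer="ggooggojx" (len 9), cursors c1@4 c2@4 c3@7, authorship 1212.33..
Authorship (.=original, N=cursor N): 1 2 1 2 . 3 3 . .
Index 0: author = 1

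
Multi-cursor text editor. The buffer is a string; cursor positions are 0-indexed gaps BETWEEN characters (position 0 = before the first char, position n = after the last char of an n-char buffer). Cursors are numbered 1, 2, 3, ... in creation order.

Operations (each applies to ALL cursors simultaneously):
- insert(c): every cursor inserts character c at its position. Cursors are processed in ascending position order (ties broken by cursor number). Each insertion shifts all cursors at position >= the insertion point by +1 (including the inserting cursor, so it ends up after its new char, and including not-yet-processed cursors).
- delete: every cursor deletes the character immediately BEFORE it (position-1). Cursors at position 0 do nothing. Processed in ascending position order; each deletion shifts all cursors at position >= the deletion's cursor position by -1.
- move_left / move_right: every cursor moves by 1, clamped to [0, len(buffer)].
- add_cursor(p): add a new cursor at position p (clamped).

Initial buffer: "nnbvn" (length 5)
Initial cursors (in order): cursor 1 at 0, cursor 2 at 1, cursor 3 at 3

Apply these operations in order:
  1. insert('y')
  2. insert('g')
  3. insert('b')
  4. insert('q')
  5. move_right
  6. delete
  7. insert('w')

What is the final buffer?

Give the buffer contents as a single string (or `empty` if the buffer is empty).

After op 1 (insert('y')): buffer="ynynbyvn" (len 8), cursors c1@1 c2@3 c3@6, authorship 1.2..3..
After op 2 (insert('g')): buffer="ygnygnbygvn" (len 11), cursors c1@2 c2@5 c3@9, authorship 11.22..33..
After op 3 (insert('b')): buffer="ygbnygbnbygbvn" (len 14), cursors c1@3 c2@7 c3@12, authorship 111.222..333..
After op 4 (insert('q')): buffer="ygbqnygbqnbygbqvn" (len 17), cursors c1@4 c2@9 c3@15, authorship 1111.2222..3333..
After op 5 (move_right): buffer="ygbqnygbqnbygbqvn" (len 17), cursors c1@5 c2@10 c3@16, authorship 1111.2222..3333..
After op 6 (delete): buffer="ygbqygbqbygbqn" (len 14), cursors c1@4 c2@8 c3@13, authorship 11112222.3333.
After op 7 (insert('w')): buffer="ygbqwygbqwbygbqwn" (len 17), cursors c1@5 c2@10 c3@16, authorship 1111122222.33333.

Answer: ygbqwygbqwbygbqwn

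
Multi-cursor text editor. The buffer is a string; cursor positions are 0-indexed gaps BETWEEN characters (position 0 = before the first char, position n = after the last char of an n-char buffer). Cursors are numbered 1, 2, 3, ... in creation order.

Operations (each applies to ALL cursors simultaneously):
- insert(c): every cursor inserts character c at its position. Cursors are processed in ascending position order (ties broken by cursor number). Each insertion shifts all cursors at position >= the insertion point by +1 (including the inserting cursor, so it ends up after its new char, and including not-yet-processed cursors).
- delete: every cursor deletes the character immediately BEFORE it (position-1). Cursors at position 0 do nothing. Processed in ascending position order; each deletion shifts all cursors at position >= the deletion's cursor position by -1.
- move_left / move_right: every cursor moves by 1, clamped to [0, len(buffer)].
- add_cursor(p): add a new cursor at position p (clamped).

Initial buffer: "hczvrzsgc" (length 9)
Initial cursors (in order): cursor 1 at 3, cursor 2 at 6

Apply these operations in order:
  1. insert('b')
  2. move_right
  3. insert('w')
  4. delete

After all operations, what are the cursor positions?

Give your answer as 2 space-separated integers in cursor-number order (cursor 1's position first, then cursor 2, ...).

After op 1 (insert('b')): buffer="hczbvrzbsgc" (len 11), cursors c1@4 c2@8, authorship ...1...2...
After op 2 (move_right): buffer="hczbvrzbsgc" (len 11), cursors c1@5 c2@9, authorship ...1...2...
After op 3 (insert('w')): buffer="hczbvwrzbswgc" (len 13), cursors c1@6 c2@11, authorship ...1.1..2.2..
After op 4 (delete): buffer="hczbvrzbsgc" (len 11), cursors c1@5 c2@9, authorship ...1...2...

Answer: 5 9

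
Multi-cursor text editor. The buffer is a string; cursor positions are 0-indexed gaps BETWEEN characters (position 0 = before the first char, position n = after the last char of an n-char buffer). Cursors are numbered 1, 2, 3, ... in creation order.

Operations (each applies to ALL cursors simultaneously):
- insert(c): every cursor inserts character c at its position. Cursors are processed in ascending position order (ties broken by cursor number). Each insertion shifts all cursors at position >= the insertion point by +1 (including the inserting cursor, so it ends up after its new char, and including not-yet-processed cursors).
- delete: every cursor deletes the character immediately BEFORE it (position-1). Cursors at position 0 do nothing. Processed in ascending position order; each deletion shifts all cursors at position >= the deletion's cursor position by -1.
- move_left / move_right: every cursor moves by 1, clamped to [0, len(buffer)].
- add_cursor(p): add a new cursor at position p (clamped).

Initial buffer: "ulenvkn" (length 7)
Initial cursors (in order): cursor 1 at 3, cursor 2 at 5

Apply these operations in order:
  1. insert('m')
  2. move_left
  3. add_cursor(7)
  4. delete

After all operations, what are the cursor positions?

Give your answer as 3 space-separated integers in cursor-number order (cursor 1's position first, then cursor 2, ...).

After op 1 (insert('m')): buffer="ulemnvmkn" (len 9), cursors c1@4 c2@7, authorship ...1..2..
After op 2 (move_left): buffer="ulemnvmkn" (len 9), cursors c1@3 c2@6, authorship ...1..2..
After op 3 (add_cursor(7)): buffer="ulemnvmkn" (len 9), cursors c1@3 c2@6 c3@7, authorship ...1..2..
After op 4 (delete): buffer="ulmnkn" (len 6), cursors c1@2 c2@4 c3@4, authorship ..1...

Answer: 2 4 4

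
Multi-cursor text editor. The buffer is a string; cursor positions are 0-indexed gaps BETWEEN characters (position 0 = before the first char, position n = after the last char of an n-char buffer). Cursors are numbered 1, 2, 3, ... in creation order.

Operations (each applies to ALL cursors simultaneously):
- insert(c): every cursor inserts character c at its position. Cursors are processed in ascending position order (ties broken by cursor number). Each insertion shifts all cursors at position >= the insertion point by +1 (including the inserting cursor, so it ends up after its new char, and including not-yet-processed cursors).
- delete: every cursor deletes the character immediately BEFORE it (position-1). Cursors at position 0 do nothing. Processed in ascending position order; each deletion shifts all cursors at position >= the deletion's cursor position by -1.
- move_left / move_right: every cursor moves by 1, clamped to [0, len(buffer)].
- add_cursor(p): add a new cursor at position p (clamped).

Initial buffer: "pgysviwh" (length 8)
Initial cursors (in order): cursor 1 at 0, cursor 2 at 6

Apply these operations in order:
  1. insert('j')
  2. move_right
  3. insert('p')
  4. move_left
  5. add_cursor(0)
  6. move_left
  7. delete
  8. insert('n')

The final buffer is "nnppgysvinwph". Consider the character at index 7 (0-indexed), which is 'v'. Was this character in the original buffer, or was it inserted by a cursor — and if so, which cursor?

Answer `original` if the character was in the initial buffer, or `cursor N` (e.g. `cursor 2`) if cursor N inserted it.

After op 1 (insert('j')): buffer="jpgysvijwh" (len 10), cursors c1@1 c2@8, authorship 1......2..
After op 2 (move_right): buffer="jpgysvijwh" (len 10), cursors c1@2 c2@9, authorship 1......2..
After op 3 (insert('p')): buffer="jppgysvijwph" (len 12), cursors c1@3 c2@11, authorship 1.1.....2.2.
After op 4 (move_left): buffer="jppgysvijwph" (len 12), cursors c1@2 c2@10, authorship 1.1.....2.2.
After op 5 (add_cursor(0)): buffer="jppgysvijwph" (len 12), cursors c3@0 c1@2 c2@10, authorship 1.1.....2.2.
After op 6 (move_left): buffer="jppgysvijwph" (len 12), cursors c3@0 c1@1 c2@9, authorship 1.1.....2.2.
After op 7 (delete): buffer="ppgysviwph" (len 10), cursors c1@0 c3@0 c2@7, authorship .1......2.
After op 8 (insert('n')): buffer="nnppgysvinwph" (len 13), cursors c1@2 c3@2 c2@10, authorship 13.1.....2.2.
Authorship (.=original, N=cursor N): 1 3 . 1 . . . . . 2 . 2 .
Index 7: author = original

Answer: original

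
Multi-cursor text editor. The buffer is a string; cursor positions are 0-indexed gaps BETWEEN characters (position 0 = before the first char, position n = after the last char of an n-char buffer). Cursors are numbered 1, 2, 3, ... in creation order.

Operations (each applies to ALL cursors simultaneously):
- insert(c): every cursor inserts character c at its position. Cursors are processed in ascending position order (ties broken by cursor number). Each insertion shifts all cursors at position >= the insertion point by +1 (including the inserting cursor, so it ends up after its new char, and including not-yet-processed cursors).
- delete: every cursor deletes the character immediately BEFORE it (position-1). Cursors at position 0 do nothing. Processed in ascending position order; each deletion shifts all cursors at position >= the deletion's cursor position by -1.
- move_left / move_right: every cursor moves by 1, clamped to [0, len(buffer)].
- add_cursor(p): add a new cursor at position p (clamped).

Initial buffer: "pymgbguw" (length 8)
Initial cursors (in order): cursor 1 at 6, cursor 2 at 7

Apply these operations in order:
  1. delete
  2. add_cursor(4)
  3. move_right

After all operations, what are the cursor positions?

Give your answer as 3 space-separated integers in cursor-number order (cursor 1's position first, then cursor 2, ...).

After op 1 (delete): buffer="pymgbw" (len 6), cursors c1@5 c2@5, authorship ......
After op 2 (add_cursor(4)): buffer="pymgbw" (len 6), cursors c3@4 c1@5 c2@5, authorship ......
After op 3 (move_right): buffer="pymgbw" (len 6), cursors c3@5 c1@6 c2@6, authorship ......

Answer: 6 6 5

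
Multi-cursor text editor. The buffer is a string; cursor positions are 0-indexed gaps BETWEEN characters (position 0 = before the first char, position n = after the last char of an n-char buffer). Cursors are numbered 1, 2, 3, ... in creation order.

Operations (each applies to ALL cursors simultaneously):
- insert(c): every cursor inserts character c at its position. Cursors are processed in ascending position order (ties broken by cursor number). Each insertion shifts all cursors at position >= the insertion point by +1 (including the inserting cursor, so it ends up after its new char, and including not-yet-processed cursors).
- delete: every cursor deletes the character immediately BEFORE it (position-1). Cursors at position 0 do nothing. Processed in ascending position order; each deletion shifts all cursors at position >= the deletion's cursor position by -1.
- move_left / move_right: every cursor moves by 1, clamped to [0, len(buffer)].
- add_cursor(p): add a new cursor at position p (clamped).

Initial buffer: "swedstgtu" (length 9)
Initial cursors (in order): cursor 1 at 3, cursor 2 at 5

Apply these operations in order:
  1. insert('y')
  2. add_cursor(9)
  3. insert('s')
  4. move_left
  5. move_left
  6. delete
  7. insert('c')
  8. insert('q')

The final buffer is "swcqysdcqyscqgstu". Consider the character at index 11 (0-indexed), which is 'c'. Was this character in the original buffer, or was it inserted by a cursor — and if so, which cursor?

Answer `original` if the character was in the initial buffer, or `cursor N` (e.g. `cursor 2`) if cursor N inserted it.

After op 1 (insert('y')): buffer="sweydsytgtu" (len 11), cursors c1@4 c2@7, authorship ...1..2....
After op 2 (add_cursor(9)): buffer="sweydsytgtu" (len 11), cursors c1@4 c2@7 c3@9, authorship ...1..2....
After op 3 (insert('s')): buffer="sweysdsystgstu" (len 14), cursors c1@5 c2@9 c3@12, authorship ...11..22..3..
After op 4 (move_left): buffer="sweysdsystgstu" (len 14), cursors c1@4 c2@8 c3@11, authorship ...11..22..3..
After op 5 (move_left): buffer="sweysdsystgstu" (len 14), cursors c1@3 c2@7 c3@10, authorship ...11..22..3..
After op 6 (delete): buffer="swysdysgstu" (len 11), cursors c1@2 c2@5 c3@7, authorship ..11.22.3..
After op 7 (insert('c')): buffer="swcysdcyscgstu" (len 14), cursors c1@3 c2@7 c3@10, authorship ..111.2223.3..
After op 8 (insert('q')): buffer="swcqysdcqyscqgstu" (len 17), cursors c1@4 c2@9 c3@13, authorship ..1111.222233.3..
Authorship (.=original, N=cursor N): . . 1 1 1 1 . 2 2 2 2 3 3 . 3 . .
Index 11: author = 3

Answer: cursor 3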